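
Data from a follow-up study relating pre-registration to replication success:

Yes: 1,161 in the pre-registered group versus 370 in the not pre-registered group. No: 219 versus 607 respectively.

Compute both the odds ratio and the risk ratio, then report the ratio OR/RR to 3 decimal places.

3.915

From the description: a = 1161, b = 219, c = 370, d = 607.
OR = (1161·607)/(219·370) = 704727/81030 = 8.69711
Risk in exposed = 1161/1380 = 0.84130; risk in unexposed = 370/977 = 0.37871; RR = 2.22150
OR/RR = 8.69711 / 2.22150 = 3.91498
The outcome is not rare, so the OR lies further from 1 than the RR.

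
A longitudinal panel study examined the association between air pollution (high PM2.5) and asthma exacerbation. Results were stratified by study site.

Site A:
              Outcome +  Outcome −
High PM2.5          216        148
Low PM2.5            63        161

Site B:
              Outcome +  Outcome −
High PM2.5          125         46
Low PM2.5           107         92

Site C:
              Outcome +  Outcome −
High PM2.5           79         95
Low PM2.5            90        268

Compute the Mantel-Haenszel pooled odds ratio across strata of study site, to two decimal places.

2.87

OR_MH = Σ(aᵢdᵢ/nᵢ) / Σ(bᵢcᵢ/nᵢ), where nᵢ is the stratum total.
Stratum 1 (Site A): n = 588; a·d/n = 216·161/588 = 59.1429; b·c/n = 148·63/588 = 15.8571
Stratum 2 (Site B): n = 370; a·d/n = 125·92/370 = 31.0811; b·c/n = 46·107/370 = 13.3027
Stratum 3 (Site C): n = 532; a·d/n = 79·268/532 = 39.7970; b·c/n = 95·90/532 = 16.0714
OR_MH = (59.1429 + 31.0811 + 39.7970) / (15.8571 + 13.3027 + 16.0714) = 130.0209 / 45.2313 = 2.87458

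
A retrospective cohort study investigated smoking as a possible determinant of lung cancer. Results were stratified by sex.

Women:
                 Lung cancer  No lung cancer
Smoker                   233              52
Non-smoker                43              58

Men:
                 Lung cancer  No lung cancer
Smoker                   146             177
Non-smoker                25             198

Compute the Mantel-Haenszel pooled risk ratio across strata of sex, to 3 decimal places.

RR_MH = Σ(aᵢ·n₀ᵢ/nᵢ) / Σ(cᵢ·n₁ᵢ/nᵢ), with n₁ᵢ = aᵢ+bᵢ (exposed), n₀ᵢ = cᵢ+dᵢ (unexposed), nᵢ = n₁ᵢ+n₀ᵢ.
Stratum 1 (Women): n₁ = 285, n₀ = 101, n = 386; a·n₀/n = 233·101/386 = 60.9663; c·n₁/n = 43·285/386 = 31.7487
Stratum 2 (Men): n₁ = 323, n₀ = 223, n = 546; a·n₀/n = 146·223/546 = 59.6300; c·n₁/n = 25·323/546 = 14.7894
RR_MH = (60.9663 + 59.6300) / (31.7487 + 14.7894) = 120.5964 / 46.5381 = 2.59135

2.591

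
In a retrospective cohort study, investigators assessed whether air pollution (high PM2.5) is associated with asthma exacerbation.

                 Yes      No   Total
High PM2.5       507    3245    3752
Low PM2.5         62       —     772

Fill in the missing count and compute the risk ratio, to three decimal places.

The missing cell is in the unexposed row: 772 − 62 = 710.
So a = 507, b = 3245, c = 62, d = 710.
RR = [a/(a+b)] / [c/(c+d)] = (507/3752) / (62/772) = 0.13513/0.08031 = 1.68256

1.683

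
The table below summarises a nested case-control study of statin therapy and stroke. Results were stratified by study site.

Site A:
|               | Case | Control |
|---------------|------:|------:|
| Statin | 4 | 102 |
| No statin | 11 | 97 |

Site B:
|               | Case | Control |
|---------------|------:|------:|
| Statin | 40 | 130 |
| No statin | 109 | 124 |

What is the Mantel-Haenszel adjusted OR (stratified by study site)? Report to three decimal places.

0.349

OR_MH = Σ(aᵢdᵢ/nᵢ) / Σ(bᵢcᵢ/nᵢ), where nᵢ is the stratum total.
Stratum 1 (Site A): n = 214; a·d/n = 4·97/214 = 1.8131; b·c/n = 102·11/214 = 5.2430
Stratum 2 (Site B): n = 403; a·d/n = 40·124/403 = 12.3077; b·c/n = 130·109/403 = 35.1613
OR_MH = (1.8131 + 12.3077) / (5.2430 + 35.1613) = 14.1208 / 40.4043 = 0.34949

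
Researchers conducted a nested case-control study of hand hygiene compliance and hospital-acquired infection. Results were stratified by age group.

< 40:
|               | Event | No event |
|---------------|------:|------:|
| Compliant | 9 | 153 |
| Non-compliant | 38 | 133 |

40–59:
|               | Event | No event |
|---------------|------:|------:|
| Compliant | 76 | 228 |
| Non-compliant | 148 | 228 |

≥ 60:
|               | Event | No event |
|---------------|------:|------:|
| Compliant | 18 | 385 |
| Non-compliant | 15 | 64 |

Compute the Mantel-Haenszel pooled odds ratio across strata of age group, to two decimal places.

0.40

OR_MH = Σ(aᵢdᵢ/nᵢ) / Σ(bᵢcᵢ/nᵢ), where nᵢ is the stratum total.
Stratum 1 (< 40): n = 333; a·d/n = 9·133/333 = 3.5946; b·c/n = 153·38/333 = 17.4595
Stratum 2 (40–59): n = 680; a·d/n = 76·228/680 = 25.4824; b·c/n = 228·148/680 = 49.6235
Stratum 3 (≥ 60): n = 482; a·d/n = 18·64/482 = 2.3900; b·c/n = 385·15/482 = 11.9813
OR_MH = (3.5946 + 25.4824 + 2.3900) / (17.4595 + 49.6235 + 11.9813) = 31.4670 / 79.0643 = 0.39799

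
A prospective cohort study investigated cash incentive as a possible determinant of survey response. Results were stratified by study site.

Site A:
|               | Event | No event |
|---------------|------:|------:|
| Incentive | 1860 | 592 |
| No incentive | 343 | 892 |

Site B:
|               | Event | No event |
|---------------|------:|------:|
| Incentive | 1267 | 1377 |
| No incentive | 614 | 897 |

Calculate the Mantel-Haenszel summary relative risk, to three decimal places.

RR_MH = Σ(aᵢ·n₀ᵢ/nᵢ) / Σ(cᵢ·n₁ᵢ/nᵢ), with n₁ᵢ = aᵢ+bᵢ (exposed), n₀ᵢ = cᵢ+dᵢ (unexposed), nᵢ = n₁ᵢ+n₀ᵢ.
Stratum 1 (Site A): n₁ = 2452, n₀ = 1235, n = 3687; a·n₀/n = 1860·1235/3687 = 623.0269; c·n₁/n = 343·2452/3687 = 228.1085
Stratum 2 (Site B): n₁ = 2644, n₀ = 1511, n = 4155; a·n₀/n = 1267·1511/4155 = 460.7550; c·n₁/n = 614·2644/4155 = 390.7138
RR_MH = (623.0269 + 460.7550) / (228.1085 + 390.7138) = 1083.7818 / 618.8223 = 1.75136

1.751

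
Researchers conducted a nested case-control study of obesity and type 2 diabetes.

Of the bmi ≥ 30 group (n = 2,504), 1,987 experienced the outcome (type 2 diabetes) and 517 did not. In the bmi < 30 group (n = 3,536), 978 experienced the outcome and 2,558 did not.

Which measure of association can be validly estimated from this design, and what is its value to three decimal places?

From the description: a = 1987, b = 517, c = 978, d = 2558.
This is a nested case-control study: participants were sampled on outcome status, so risks in the source population cannot be estimated directly — relative risk is not valid here. The odds ratio is the appropriate measure.
OR = (a·d)/(b·c) = (1987 × 2558) / (517 × 978) = 5082746 / 505626 = 10.05238

10.052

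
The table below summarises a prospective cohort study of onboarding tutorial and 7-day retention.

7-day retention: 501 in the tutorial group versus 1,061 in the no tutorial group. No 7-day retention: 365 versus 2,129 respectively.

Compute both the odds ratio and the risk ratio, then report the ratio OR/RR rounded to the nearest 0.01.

1.58

From the description: a = 501, b = 365, c = 1061, d = 2129.
OR = (501·2129)/(365·1061) = 1066629/387265 = 2.75426
Risk in exposed = 501/866 = 0.57852; risk in unexposed = 1061/3190 = 0.33260; RR = 1.73938
OR/RR = 2.75426 / 1.73938 = 1.58347
The outcome is not rare, so the OR lies further from 1 than the RR.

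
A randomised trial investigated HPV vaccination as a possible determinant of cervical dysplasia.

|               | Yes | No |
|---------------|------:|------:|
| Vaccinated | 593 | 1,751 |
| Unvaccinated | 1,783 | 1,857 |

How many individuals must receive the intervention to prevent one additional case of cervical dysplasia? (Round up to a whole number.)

Risk in treated group = 593/2344 = 0.25299; risk in control = 1783/3640 = 0.48984.
Absolute risk reduction = 0.48984 − 0.25299 = 0.23685
NNT = 1 / ARR = 1 / 0.23685 = 4.222 → round up → 5

5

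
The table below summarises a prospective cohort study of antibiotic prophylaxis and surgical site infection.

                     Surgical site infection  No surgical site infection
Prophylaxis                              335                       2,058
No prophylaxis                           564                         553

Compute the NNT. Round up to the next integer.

3

Risk in treated group = 335/2393 = 0.13999; risk in control = 564/1117 = 0.50492.
Absolute risk reduction = 0.50492 − 0.13999 = 0.36493
NNT = 1 / ARR = 1 / 0.36493 = 2.740 → round up → 3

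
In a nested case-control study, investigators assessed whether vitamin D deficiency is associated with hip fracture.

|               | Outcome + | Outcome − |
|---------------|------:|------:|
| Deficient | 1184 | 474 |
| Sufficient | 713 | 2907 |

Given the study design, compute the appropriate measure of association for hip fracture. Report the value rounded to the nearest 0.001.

10.184

Cells: a = 1184, b = 474, c = 713, d = 2907.
This is a nested case-control study: participants were sampled on outcome status, so risks in the source population cannot be estimated directly — relative risk is not valid here. The odds ratio is the appropriate measure.
OR = (a·d)/(b·c) = (1184 × 2907) / (474 × 713) = 3441888 / 337962 = 10.18425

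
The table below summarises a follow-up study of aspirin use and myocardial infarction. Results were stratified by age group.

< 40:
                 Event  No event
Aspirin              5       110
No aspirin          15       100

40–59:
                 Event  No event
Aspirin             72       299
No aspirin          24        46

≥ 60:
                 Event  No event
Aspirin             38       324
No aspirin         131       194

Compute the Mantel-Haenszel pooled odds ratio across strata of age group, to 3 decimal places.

OR_MH = Σ(aᵢdᵢ/nᵢ) / Σ(bᵢcᵢ/nᵢ), where nᵢ is the stratum total.
Stratum 1 (< 40): n = 230; a·d/n = 5·100/230 = 2.1739; b·c/n = 110·15/230 = 7.1739
Stratum 2 (40–59): n = 441; a·d/n = 72·46/441 = 7.5102; b·c/n = 299·24/441 = 16.2721
Stratum 3 (≥ 60): n = 687; a·d/n = 38·194/687 = 10.7307; b·c/n = 324·131/687 = 61.7817
OR_MH = (2.1739 + 7.5102 + 10.7307) / (7.1739 + 16.2721 + 61.7817) = 20.4148 / 85.2277 = 0.23953

0.240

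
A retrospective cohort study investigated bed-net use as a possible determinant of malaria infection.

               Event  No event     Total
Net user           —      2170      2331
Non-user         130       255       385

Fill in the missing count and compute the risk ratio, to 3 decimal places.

0.205

The missing cell is in the exposed row: 2331 − 2170 = 161.
So a = 161, b = 2170, c = 130, d = 255.
RR = [a/(a+b)] / [c/(c+d)] = (161/2331) / (130/385) = 0.06907/0.33766 = 0.20455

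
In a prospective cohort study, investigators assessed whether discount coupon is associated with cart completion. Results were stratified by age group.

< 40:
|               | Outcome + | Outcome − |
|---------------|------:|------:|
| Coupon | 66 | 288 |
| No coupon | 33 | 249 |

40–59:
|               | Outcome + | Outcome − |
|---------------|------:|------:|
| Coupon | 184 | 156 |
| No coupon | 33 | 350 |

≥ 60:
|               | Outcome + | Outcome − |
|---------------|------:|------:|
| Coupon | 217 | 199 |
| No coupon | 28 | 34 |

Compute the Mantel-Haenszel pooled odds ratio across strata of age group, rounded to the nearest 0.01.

OR_MH = Σ(aᵢdᵢ/nᵢ) / Σ(bᵢcᵢ/nᵢ), where nᵢ is the stratum total.
Stratum 1 (< 40): n = 636; a·d/n = 66·249/636 = 25.8396; b·c/n = 288·33/636 = 14.9434
Stratum 2 (40–59): n = 723; a·d/n = 184·350/723 = 89.0733; b·c/n = 156·33/723 = 7.1203
Stratum 3 (≥ 60): n = 478; a·d/n = 217·34/478 = 15.4351; b·c/n = 199·28/478 = 11.6569
OR_MH = (25.8396 + 89.0733 + 15.4351) / (14.9434 + 7.1203 + 11.6569) = 130.3481 / 33.7206 = 3.86553

3.87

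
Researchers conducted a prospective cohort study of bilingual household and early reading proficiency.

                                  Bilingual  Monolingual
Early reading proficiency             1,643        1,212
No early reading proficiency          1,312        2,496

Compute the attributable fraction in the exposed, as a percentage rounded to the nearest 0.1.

Reading the table with exposure as columns: a = 1643 (Bilingual, case), b = 1312 (Bilingual, non-case), c = 1212 (Monolingual, case), d = 2496.
Risk in exposed = 1643/2955 = 0.55601; risk in unexposed = 1212/3708 = 0.32686.
RR = 0.55601/0.32686 = 1.70105
AR% = (RR − 1)/RR × 100 = (1.70105 − 1)/1.70105 × 100 = 41.2128%

41.2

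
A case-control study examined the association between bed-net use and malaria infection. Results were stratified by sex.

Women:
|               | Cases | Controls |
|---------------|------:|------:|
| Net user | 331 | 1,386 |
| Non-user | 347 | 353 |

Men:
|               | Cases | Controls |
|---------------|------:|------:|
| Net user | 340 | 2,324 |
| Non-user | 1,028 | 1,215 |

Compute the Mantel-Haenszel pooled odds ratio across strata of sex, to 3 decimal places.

0.193

OR_MH = Σ(aᵢdᵢ/nᵢ) / Σ(bᵢcᵢ/nᵢ), where nᵢ is the stratum total.
Stratum 1 (Women): n = 2417; a·d/n = 331·353/2417 = 48.3422; b·c/n = 1386·347/2417 = 198.9830
Stratum 2 (Men): n = 4907; a·d/n = 340·1215/4907 = 84.1859; b·c/n = 2324·1028/4907 = 486.8702
OR_MH = (48.3422 + 84.1859) / (198.9830 + 486.8702) = 132.5280 / 685.8532 = 0.19323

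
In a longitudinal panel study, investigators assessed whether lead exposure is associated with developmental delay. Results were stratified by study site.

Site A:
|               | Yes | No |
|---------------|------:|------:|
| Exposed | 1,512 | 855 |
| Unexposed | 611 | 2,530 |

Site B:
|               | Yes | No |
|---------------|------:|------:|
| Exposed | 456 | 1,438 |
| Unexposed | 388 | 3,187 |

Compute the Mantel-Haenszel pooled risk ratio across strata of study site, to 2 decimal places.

2.92

RR_MH = Σ(aᵢ·n₀ᵢ/nᵢ) / Σ(cᵢ·n₁ᵢ/nᵢ), with n₁ᵢ = aᵢ+bᵢ (exposed), n₀ᵢ = cᵢ+dᵢ (unexposed), nᵢ = n₁ᵢ+n₀ᵢ.
Stratum 1 (Site A): n₁ = 2367, n₀ = 3141, n = 5508; a·n₀/n = 1512·3141/5508 = 862.2353; c·n₁/n = 611·2367/5508 = 262.5703
Stratum 2 (Site B): n₁ = 1894, n₀ = 3575, n = 5469; a·n₀/n = 456·3575/5469 = 298.0801; c·n₁/n = 388·1894/5469 = 134.3705
RR_MH = (862.2353 + 298.0801) / (262.5703 + 134.3705) = 1160.3154 / 396.9407 = 2.92315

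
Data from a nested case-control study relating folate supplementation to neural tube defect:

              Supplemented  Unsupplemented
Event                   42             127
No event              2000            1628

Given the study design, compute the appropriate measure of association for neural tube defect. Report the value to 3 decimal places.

Reading the table with exposure as columns: a = 42 (Supplemented, case), b = 2000 (Supplemented, non-case), c = 127 (Unsupplemented, case), d = 1628.
This is a nested case-control study: participants were sampled on outcome status, so risks in the source population cannot be estimated directly — relative risk is not valid here. The odds ratio is the appropriate measure.
OR = (a·d)/(b·c) = (42 × 1628) / (2000 × 127) = 68376 / 254000 = 0.26920

0.269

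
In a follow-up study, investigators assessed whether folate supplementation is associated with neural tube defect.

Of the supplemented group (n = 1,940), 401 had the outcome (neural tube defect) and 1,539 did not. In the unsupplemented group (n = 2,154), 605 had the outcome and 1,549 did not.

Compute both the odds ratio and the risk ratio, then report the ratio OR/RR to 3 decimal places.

From the description: a = 401, b = 1539, c = 605, d = 1549.
OR = (401·1549)/(1539·605) = 621149/931095 = 0.66712
Risk in exposed = 401/1940 = 0.20670; risk in unexposed = 605/2154 = 0.28087; RR = 0.73592
OR/RR = 0.66712 / 0.73592 = 0.90650
The outcome is not rare, so the OR lies further from 1 than the RR.

0.907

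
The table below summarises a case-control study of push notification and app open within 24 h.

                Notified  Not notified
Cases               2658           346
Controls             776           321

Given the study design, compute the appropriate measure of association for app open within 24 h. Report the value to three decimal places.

Reading the table with exposure as columns: a = 2658 (Notified, case), b = 776 (Notified, non-case), c = 346 (Not notified, case), d = 321.
This is a case-control study: participants were sampled on outcome status, so risks in the source population cannot be estimated directly — relative risk is not valid here. The odds ratio is the appropriate measure.
OR = (a·d)/(b·c) = (2658 × 321) / (776 × 346) = 853218 / 268496 = 3.17777

3.178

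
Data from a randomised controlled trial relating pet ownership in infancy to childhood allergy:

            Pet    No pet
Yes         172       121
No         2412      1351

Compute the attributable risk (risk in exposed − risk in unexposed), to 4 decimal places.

Reading the table with exposure as columns: a = 172 (Pet, case), b = 2412 (Pet, non-case), c = 121 (No pet, case), d = 1351.
Risk in exposed = 172/2584 = 0.066563; risk in unexposed = 121/1472 = 0.082201.
Risk difference = 0.066563 − 0.082201 = -0.015638

-0.0156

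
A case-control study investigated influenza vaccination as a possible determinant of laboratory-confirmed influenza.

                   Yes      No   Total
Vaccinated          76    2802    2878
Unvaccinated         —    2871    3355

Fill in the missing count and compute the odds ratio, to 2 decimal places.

0.16

The missing cell is in the unexposed row: 3355 − 2871 = 484.
So a = 76, b = 2802, c = 484, d = 2871.
OR = (a·d)/(b·c) = (76 × 2871) / (2802 × 484) = 218196 / 1356168 = 0.16089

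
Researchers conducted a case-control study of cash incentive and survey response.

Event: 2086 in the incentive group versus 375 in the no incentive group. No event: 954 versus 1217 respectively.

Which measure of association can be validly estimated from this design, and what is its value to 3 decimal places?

From the description: a = 2086, b = 954, c = 375, d = 1217.
This is a case-control study: participants were sampled on outcome status, so risks in the source population cannot be estimated directly — relative risk is not valid here. The odds ratio is the appropriate measure.
OR = (a·d)/(b·c) = (2086 × 1217) / (954 × 375) = 2538662 / 357750 = 7.09619

7.096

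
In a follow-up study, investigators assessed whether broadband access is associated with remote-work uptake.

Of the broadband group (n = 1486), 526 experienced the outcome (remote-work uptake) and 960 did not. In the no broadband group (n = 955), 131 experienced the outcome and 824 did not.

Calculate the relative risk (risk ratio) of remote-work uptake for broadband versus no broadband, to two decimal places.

2.58

From the description: a = 526, b = 960, c = 131, d = 824.
Risk in exposed = 526/1486 = 0.35397; risk in unexposed = 131/955 = 0.13717.
RR = 0.35397 / 0.13717 = 2.58047
The risk among the exposed is 2.58 times that among the unexposed.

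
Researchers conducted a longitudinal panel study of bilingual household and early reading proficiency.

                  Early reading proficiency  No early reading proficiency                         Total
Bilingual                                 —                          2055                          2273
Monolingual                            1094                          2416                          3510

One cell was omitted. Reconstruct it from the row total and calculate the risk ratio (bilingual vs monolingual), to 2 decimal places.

The missing cell is in the exposed row: 2273 − 2055 = 218.
So a = 218, b = 2055, c = 1094, d = 2416.
RR = [a/(a+b)] / [c/(c+d)] = (218/2273) / (1094/3510) = 0.09591/0.31168 = 0.30771

0.31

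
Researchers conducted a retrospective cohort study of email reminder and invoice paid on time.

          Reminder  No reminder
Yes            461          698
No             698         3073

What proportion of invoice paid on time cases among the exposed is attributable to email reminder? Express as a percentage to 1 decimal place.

53.5

Reading the table with exposure as columns: a = 461 (Reminder, case), b = 698 (Reminder, non-case), c = 698 (No reminder, case), d = 3073.
Risk in exposed = 461/1159 = 0.39776; risk in unexposed = 698/3771 = 0.18510.
RR = 0.39776/0.18510 = 2.14891
AR% = (RR − 1)/RR × 100 = (2.14891 − 1)/2.14891 × 100 = 53.4648%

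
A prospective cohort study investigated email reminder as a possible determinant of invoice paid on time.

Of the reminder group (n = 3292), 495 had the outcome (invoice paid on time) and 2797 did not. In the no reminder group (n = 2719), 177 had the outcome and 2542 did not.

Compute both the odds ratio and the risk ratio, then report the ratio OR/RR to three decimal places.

1.100

From the description: a = 495, b = 2797, c = 177, d = 2542.
OR = (495·2542)/(2797·177) = 1258290/495069 = 2.54165
Risk in exposed = 495/3292 = 0.15036; risk in unexposed = 177/2719 = 0.06510; RR = 2.30984
OR/RR = 2.54165 / 2.30984 = 1.10036
The outcome is not rare, so the OR lies further from 1 than the RR.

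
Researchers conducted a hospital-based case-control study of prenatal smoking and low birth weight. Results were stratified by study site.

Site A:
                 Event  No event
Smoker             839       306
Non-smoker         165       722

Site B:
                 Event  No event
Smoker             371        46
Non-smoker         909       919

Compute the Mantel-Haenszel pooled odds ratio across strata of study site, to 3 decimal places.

10.351

OR_MH = Σ(aᵢdᵢ/nᵢ) / Σ(bᵢcᵢ/nᵢ), where nᵢ is the stratum total.
Stratum 1 (Site A): n = 2032; a·d/n = 839·722/2032 = 298.1093; b·c/n = 306·165/2032 = 24.8474
Stratum 2 (Site B): n = 2245; a·d/n = 371·919/2245 = 151.8704; b·c/n = 46·909/2245 = 18.6254
OR_MH = (298.1093 + 151.8704) / (24.8474 + 18.6254) = 449.9796 / 43.4728 = 10.35082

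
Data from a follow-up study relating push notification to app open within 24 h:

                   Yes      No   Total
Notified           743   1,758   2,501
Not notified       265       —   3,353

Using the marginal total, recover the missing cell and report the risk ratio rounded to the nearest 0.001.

The missing cell is in the unexposed row: 3353 − 265 = 3088.
So a = 743, b = 1758, c = 265, d = 3088.
RR = [a/(a+b)] / [c/(c+d)] = (743/2501) / (265/3353) = 0.29708/0.07903 = 3.75892

3.759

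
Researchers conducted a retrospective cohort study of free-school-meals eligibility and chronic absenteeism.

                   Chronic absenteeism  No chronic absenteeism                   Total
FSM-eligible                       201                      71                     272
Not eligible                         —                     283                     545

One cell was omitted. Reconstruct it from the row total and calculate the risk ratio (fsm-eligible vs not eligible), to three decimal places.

1.537

The missing cell is in the unexposed row: 545 − 283 = 262.
So a = 201, b = 71, c = 262, d = 283.
RR = [a/(a+b)] / [c/(c+d)] = (201/272) / (262/545) = 0.73897/0.48073 = 1.53717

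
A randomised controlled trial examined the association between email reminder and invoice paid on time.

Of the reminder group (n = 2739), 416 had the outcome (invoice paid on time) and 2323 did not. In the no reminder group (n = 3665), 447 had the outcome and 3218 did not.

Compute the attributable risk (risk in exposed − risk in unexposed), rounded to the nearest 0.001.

0.030

From the description: a = 416, b = 2323, c = 447, d = 3218.
Risk in exposed = 416/2739 = 0.151880; risk in unexposed = 447/3665 = 0.121965.
Risk difference = 0.151880 − 0.121965 = 0.029916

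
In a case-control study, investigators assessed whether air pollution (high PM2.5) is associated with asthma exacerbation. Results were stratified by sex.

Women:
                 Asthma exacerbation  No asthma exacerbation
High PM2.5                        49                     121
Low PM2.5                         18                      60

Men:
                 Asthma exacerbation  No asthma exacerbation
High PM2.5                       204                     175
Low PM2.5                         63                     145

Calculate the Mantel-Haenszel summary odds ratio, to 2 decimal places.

2.26

OR_MH = Σ(aᵢdᵢ/nᵢ) / Σ(bᵢcᵢ/nᵢ), where nᵢ is the stratum total.
Stratum 1 (Women): n = 248; a·d/n = 49·60/248 = 11.8548; b·c/n = 121·18/248 = 8.7823
Stratum 2 (Men): n = 587; a·d/n = 204·145/587 = 50.3918; b·c/n = 175·63/587 = 18.7819
OR_MH = (11.8548 + 50.3918) / (8.7823 + 18.7819) = 62.2467 / 27.5642 = 2.25824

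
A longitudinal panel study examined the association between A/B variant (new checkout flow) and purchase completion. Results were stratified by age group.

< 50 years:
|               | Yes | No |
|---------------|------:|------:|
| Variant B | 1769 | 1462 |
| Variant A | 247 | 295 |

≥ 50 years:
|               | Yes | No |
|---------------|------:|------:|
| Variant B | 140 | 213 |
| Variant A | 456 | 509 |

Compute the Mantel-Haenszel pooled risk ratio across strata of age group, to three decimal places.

1.069

RR_MH = Σ(aᵢ·n₀ᵢ/nᵢ) / Σ(cᵢ·n₁ᵢ/nᵢ), with n₁ᵢ = aᵢ+bᵢ (exposed), n₀ᵢ = cᵢ+dᵢ (unexposed), nᵢ = n₁ᵢ+n₀ᵢ.
Stratum 1 (< 50 years): n₁ = 3231, n₀ = 542, n = 3773; a·n₀/n = 1769·542/3773 = 254.1209; c·n₁/n = 247·3231/3773 = 211.5179
Stratum 2 (≥ 50 years): n₁ = 353, n₀ = 965, n = 1318; a·n₀/n = 140·965/1318 = 102.5038; c·n₁/n = 456·353/1318 = 122.1305
RR_MH = (254.1209 + 102.5038) / (211.5179 + 122.1305) = 356.6247 / 333.6484 = 1.06886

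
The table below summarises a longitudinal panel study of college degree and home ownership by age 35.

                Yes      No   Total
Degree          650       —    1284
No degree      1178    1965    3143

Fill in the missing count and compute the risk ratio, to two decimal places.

1.35

The missing cell is in the exposed row: 1284 − 650 = 634.
So a = 650, b = 634, c = 1178, d = 1965.
RR = [a/(a+b)] / [c/(c+d)] = (650/1284) / (1178/3143) = 0.50623/0.37480 = 1.35066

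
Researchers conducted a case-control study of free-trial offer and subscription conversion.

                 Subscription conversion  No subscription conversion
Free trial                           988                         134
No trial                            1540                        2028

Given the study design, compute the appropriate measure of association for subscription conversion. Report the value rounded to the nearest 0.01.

9.71

Cells: a = 988, b = 134, c = 1540, d = 2028.
This is a case-control study: participants were sampled on outcome status, so risks in the source population cannot be estimated directly — relative risk is not valid here. The odds ratio is the appropriate measure.
OR = (a·d)/(b·c) = (988 × 2028) / (134 × 1540) = 2003664 / 206360 = 9.70956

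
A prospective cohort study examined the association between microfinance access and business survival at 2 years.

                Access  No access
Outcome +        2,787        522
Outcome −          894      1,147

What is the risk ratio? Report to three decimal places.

2.421

Reading the table with exposure as columns: a = 2787 (Access, case), b = 894 (Access, non-case), c = 522 (No access, case), d = 1147.
Risk in exposed = 2787/3681 = 0.75713; risk in unexposed = 522/1669 = 0.31276.
RR = 0.75713 / 0.31276 = 2.42079
The risk among the exposed is 2.42 times that among the unexposed.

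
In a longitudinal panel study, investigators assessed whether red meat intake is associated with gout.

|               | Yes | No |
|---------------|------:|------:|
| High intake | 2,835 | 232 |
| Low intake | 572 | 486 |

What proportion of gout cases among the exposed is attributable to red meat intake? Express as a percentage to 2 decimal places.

Cells: a = 2835, b = 232, c = 572, d = 486.
Risk in exposed = 2835/3067 = 0.92436; risk in unexposed = 572/1058 = 0.54064.
RR = 0.92436/0.54064 = 1.70974
AR% = (RR − 1)/RR × 100 = (1.70974 − 1)/1.70974 × 100 = 41.5114%

41.51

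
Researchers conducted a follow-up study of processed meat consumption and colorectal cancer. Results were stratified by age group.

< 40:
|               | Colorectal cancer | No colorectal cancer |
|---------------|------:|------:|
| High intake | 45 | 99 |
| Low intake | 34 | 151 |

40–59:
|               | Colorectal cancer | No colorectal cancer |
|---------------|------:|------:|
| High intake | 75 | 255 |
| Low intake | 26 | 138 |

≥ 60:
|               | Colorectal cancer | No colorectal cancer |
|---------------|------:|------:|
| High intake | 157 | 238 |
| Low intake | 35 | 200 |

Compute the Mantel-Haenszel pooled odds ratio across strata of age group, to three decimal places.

2.480

OR_MH = Σ(aᵢdᵢ/nᵢ) / Σ(bᵢcᵢ/nᵢ), where nᵢ is the stratum total.
Stratum 1 (< 40): n = 329; a·d/n = 45·151/329 = 20.6535; b·c/n = 99·34/329 = 10.2310
Stratum 2 (40–59): n = 494; a·d/n = 75·138/494 = 20.9514; b·c/n = 255·26/494 = 13.4211
Stratum 3 (≥ 60): n = 630; a·d/n = 157·200/630 = 49.8413; b·c/n = 238·35/630 = 13.2222
OR_MH = (20.6535 + 20.9514 + 49.8413) / (10.2310 + 13.4211 + 13.2222) = 91.4462 / 36.8743 = 2.47995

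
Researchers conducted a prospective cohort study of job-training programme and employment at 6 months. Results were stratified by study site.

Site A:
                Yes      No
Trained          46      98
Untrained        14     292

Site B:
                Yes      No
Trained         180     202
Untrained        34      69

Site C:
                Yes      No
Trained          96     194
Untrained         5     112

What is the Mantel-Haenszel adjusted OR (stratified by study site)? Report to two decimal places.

4.18

OR_MH = Σ(aᵢdᵢ/nᵢ) / Σ(bᵢcᵢ/nᵢ), where nᵢ is the stratum total.
Stratum 1 (Site A): n = 450; a·d/n = 46·292/450 = 29.8489; b·c/n = 98·14/450 = 3.0489
Stratum 2 (Site B): n = 485; a·d/n = 180·69/485 = 25.6082; b·c/n = 202·34/485 = 14.1608
Stratum 3 (Site C): n = 407; a·d/n = 96·112/407 = 26.4177; b·c/n = 194·5/407 = 2.3833
OR_MH = (29.8489 + 25.6082 + 26.4177) / (3.0489 + 14.1608 + 2.3833) = 81.8748 / 19.5930 = 4.17878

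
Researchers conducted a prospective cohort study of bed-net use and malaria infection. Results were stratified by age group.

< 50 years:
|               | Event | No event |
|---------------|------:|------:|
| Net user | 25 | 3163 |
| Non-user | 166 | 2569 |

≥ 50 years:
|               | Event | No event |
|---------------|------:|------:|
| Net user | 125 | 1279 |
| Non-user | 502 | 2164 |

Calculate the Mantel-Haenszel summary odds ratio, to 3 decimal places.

0.314

OR_MH = Σ(aᵢdᵢ/nᵢ) / Σ(bᵢcᵢ/nᵢ), where nᵢ is the stratum total.
Stratum 1 (< 50 years): n = 5923; a·d/n = 25·2569/5923 = 10.8433; b·c/n = 3163·166/5923 = 88.6473
Stratum 2 (≥ 50 years): n = 4070; a·d/n = 125·2164/4070 = 66.4619; b·c/n = 1279·502/4070 = 157.7538
OR_MH = (10.8433 + 66.4619) / (88.6473 + 157.7538) = 77.3052 / 246.4011 = 0.31374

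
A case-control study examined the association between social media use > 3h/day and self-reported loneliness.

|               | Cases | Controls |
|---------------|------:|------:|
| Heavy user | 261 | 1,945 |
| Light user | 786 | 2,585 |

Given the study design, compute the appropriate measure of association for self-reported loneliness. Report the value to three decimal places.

0.441

Cells: a = 261, b = 1945, c = 786, d = 2585.
This is a case-control study: participants were sampled on outcome status, so risks in the source population cannot be estimated directly — relative risk is not valid here. The odds ratio is the appropriate measure.
OR = (a·d)/(b·c) = (261 × 2585) / (1945 × 786) = 674685 / 1528770 = 0.44133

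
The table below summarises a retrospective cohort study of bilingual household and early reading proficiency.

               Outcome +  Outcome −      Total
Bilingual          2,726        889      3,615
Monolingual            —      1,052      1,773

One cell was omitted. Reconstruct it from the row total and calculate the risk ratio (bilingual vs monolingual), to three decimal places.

1.854

The missing cell is in the unexposed row: 1773 − 1052 = 721.
So a = 2726, b = 889, c = 721, d = 1052.
RR = [a/(a+b)] / [c/(c+d)] = (2726/3615) / (721/1773) = 0.75408/0.40666 = 1.85435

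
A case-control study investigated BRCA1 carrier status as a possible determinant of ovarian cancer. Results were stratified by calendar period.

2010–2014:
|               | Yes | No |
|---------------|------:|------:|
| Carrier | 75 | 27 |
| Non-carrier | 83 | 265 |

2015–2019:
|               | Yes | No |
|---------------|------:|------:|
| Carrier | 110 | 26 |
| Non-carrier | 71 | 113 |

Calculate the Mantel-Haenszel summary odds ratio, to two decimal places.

7.72

OR_MH = Σ(aᵢdᵢ/nᵢ) / Σ(bᵢcᵢ/nᵢ), where nᵢ is the stratum total.
Stratum 1 (2010–2014): n = 450; a·d/n = 75·265/450 = 44.1667; b·c/n = 27·83/450 = 4.9800
Stratum 2 (2015–2019): n = 320; a·d/n = 110·113/320 = 38.8438; b·c/n = 26·71/320 = 5.7687
OR_MH = (44.1667 + 38.8438) / (4.9800 + 5.7687) = 83.0104 / 10.7488 = 7.72280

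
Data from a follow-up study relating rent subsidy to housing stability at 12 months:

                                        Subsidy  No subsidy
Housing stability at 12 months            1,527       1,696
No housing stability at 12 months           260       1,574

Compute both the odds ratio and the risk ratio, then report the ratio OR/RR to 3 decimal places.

Reading the table with exposure as columns: a = 1527 (Subsidy, case), b = 260 (Subsidy, non-case), c = 1696 (No subsidy, case), d = 1574.
OR = (1527·1574)/(260·1696) = 2403498/440960 = 5.45060
Risk in exposed = 1527/1787 = 0.85450; risk in unexposed = 1696/3270 = 0.51865; RR = 1.64754
OR/RR = 5.45060 / 1.64754 = 3.30833
The outcome is not rare, so the OR lies further from 1 than the RR.

3.308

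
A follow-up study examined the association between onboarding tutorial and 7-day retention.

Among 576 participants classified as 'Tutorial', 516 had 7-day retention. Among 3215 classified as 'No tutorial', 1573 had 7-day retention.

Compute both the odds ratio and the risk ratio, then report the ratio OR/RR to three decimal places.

4.903

From the description: a = 516, b = 60, c = 1573, d = 1642.
OR = (516·1642)/(60·1573) = 847272/94380 = 8.97724
Risk in exposed = 516/576 = 0.89583; risk in unexposed = 1573/3215 = 0.48927; RR = 1.83096
OR/RR = 8.97724 / 1.83096 = 4.90302
The outcome is not rare, so the OR lies further from 1 than the RR.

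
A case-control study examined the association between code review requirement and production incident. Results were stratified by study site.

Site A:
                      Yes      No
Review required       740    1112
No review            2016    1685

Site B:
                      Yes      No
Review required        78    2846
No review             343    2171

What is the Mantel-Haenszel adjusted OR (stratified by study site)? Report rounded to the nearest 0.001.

0.438

OR_MH = Σ(aᵢdᵢ/nᵢ) / Σ(bᵢcᵢ/nᵢ), where nᵢ is the stratum total.
Stratum 1 (Site A): n = 5553; a·d/n = 740·1685/5553 = 224.5453; b·c/n = 1112·2016/5553 = 403.7083
Stratum 2 (Site B): n = 5438; a·d/n = 78·2171/5438 = 31.1398; b·c/n = 2846·343/5438 = 179.5105
OR_MH = (224.5453 + 31.1398) / (403.7083 + 179.5105) = 255.6850 / 583.2187 = 0.43840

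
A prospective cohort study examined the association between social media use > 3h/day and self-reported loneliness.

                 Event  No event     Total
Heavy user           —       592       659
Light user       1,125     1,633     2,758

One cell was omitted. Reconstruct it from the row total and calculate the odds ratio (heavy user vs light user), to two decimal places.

The missing cell is in the exposed row: 659 − 592 = 67.
So a = 67, b = 592, c = 1125, d = 1633.
OR = (a·d)/(b·c) = (67 × 1633) / (592 × 1125) = 109411 / 666000 = 0.16428

0.16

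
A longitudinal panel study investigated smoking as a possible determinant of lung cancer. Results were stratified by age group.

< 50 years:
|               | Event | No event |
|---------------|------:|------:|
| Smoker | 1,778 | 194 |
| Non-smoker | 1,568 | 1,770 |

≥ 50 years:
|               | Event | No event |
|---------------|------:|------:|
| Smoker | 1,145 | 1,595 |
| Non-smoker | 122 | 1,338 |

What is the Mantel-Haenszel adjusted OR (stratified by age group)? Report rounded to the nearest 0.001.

9.240

OR_MH = Σ(aᵢdᵢ/nᵢ) / Σ(bᵢcᵢ/nᵢ), where nᵢ is the stratum total.
Stratum 1 (< 50 years): n = 5310; a·d/n = 1778·1770/5310 = 592.6667; b·c/n = 194·1568/5310 = 57.2866
Stratum 2 (≥ 50 years): n = 4200; a·d/n = 1145·1338/4200 = 364.7643; b·c/n = 1595·122/4200 = 46.3310
OR_MH = (592.6667 + 364.7643) / (57.2866 + 46.3310) = 957.4310 / 103.6176 = 9.24004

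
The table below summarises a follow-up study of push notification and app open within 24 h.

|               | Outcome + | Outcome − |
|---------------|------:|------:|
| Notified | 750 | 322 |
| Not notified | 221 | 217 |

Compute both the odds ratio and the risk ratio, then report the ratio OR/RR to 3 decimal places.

Cells: a = 750, b = 322, c = 221, d = 217.
OR = (750·217)/(322·221) = 162750/71162 = 2.28704
Risk in exposed = 750/1072 = 0.69963; risk in unexposed = 221/438 = 0.50457; RR = 1.38659
OR/RR = 2.28704 / 1.38659 = 1.64939
The outcome is not rare, so the OR lies further from 1 than the RR.

1.649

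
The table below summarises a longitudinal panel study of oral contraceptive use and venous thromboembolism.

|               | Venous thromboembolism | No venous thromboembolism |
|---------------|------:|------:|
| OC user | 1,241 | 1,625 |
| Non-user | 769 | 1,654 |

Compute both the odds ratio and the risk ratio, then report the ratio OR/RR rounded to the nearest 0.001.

1.204

Cells: a = 1241, b = 1625, c = 769, d = 1654.
OR = (1241·1654)/(1625·769) = 2052614/1249625 = 1.64258
Risk in exposed = 1241/2866 = 0.43301; risk in unexposed = 769/2423 = 0.31738; RR = 1.36434
OR/RR = 1.64258 / 1.36434 = 1.20394
The outcome is not rare, so the OR lies further from 1 than the RR.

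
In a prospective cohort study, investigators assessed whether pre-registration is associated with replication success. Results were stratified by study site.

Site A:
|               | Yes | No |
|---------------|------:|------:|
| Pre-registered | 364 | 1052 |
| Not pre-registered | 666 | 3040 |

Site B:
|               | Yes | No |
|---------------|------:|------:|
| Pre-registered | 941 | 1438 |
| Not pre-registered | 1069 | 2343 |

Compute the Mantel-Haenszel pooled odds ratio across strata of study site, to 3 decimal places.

1.484

OR_MH = Σ(aᵢdᵢ/nᵢ) / Σ(bᵢcᵢ/nᵢ), where nᵢ is the stratum total.
Stratum 1 (Site A): n = 5122; a·d/n = 364·3040/5122 = 216.0406; b·c/n = 1052·666/5122 = 136.7888
Stratum 2 (Site B): n = 5791; a·d/n = 941·2343/5791 = 380.7223; b·c/n = 1438·1069/5791 = 265.4502
OR_MH = (216.0406 + 380.7223) / (136.7888 + 265.4502) = 596.7629 / 402.2389 = 1.48360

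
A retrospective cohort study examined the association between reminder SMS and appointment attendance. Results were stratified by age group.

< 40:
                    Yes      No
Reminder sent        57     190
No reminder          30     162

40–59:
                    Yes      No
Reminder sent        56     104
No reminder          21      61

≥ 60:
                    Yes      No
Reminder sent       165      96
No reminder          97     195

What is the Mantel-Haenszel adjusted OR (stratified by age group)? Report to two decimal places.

2.40

OR_MH = Σ(aᵢdᵢ/nᵢ) / Σ(bᵢcᵢ/nᵢ), where nᵢ is the stratum total.
Stratum 1 (< 40): n = 439; a·d/n = 57·162/439 = 21.0342; b·c/n = 190·30/439 = 12.9841
Stratum 2 (40–59): n = 242; a·d/n = 56·61/242 = 14.1157; b·c/n = 104·21/242 = 9.0248
Stratum 3 (≥ 60): n = 553; a·d/n = 165·195/553 = 58.1826; b·c/n = 96·97/553 = 16.8391
OR_MH = (21.0342 + 14.1157 + 58.1826) / (12.9841 + 9.0248 + 16.8391) = 93.3325 / 38.8479 = 2.40251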